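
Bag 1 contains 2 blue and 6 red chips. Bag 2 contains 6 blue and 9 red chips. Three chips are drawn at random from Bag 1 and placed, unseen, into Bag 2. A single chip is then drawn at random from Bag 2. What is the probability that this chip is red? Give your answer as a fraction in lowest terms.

5/8

Condition on how many of the transferred chips are red (from Bag 1: 6 red of 8; then Bag 2 has 18 total).
  1 red: C(6,1)C(2,2)/C(8,3) = 3/28; then P = 10/18
  2 red: C(6,2)C(2,1)/C(8,3) = 15/28; then P = 11/18
  3 red: C(6,3)C(2,0)/C(8,3) = 5/14; then P = 12/18
P(red from Bag 2) = 5/8 ≈ 0.6250.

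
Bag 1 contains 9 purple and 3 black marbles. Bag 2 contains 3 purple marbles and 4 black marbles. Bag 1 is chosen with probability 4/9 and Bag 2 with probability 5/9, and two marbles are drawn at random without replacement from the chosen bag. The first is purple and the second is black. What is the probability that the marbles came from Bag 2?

P(E | Bag 1) = 9/44; P(E | Bag 2) = 2/7.
P(E) = 4/9·9/44 + 5/9·2/7 = 173/693.
By Bayes' rule, P(Bag 2 | E) = 10/63 / 173/693 = 110/173 ≈ 0.6358.

110/173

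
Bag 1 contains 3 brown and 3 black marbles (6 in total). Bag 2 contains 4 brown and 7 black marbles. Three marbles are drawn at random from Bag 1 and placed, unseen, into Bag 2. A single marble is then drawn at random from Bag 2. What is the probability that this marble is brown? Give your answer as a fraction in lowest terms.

Condition on how many of the transferred marbles are brown (from Bag 1: 3 brown of 6; then Bag 2 has 14 total).
  0 brown: C(3,0)C(3,3)/C(6,3) = 1/20; then P = 4/14
  1 brown: C(3,1)C(3,2)/C(6,3) = 9/20; then P = 5/14
  2 brown: C(3,2)C(3,1)/C(6,3) = 9/20; then P = 6/14
  3 brown: C(3,3)C(3,0)/C(6,3) = 1/20; then P = 7/14
P(brown from Bag 2) = 11/28 ≈ 0.3929.

11/28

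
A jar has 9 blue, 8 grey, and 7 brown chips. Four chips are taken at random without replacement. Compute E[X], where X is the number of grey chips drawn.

4/3

By linearity of expectation, E[X] = Σ P(draw i is grey); by symmetry each draw (even without replacement) has P(grey) = 8/24.
E[X] = 4 · 8/24 = 4/3 ≈ 1.3333.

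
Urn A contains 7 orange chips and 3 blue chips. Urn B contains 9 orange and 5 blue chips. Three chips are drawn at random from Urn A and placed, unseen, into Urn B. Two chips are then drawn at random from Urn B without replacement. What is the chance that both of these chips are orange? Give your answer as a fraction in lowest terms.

Condition on how many of the transferred chips are orange (from Urn A: 7 orange of 10; then Urn B has 17 total).
  0 orange: C(7,0)C(3,3)/C(10,3) = 1/120; then P = C(9,2)/C(17,2) = 9/34
  1 orange: C(7,1)C(3,2)/C(10,3) = 7/40; then P = C(10,2)/C(17,2) = 45/136
  2 orange: C(7,2)C(3,1)/C(10,3) = 21/40; then P = C(11,2)/C(17,2) = 55/136
  3 orange: C(7,3)C(3,0)/C(10,3) = 7/24; then P = C(12,2)/C(17,2) = 33/68
P(both orange) = 563/1360 ≈ 0.4140.

563/1360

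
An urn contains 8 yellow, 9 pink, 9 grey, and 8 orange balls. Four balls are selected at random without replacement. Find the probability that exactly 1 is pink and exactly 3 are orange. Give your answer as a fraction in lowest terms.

Unordered draws without replacement: count favorable combinations over C(34,4).
Favorable = C(8,0) · C(9,1) · C(9,0) · C(8,3) = 504; total = C(34,4) = 46376.
P = 504/46376 = 63/5797 ≈ 0.0109.

63/5797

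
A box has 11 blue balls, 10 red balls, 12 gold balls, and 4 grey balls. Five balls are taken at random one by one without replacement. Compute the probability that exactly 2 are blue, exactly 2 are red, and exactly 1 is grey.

Unordered draws without replacement: count favorable combinations over C(37,5).
Favorable = C(11,2) · C(10,2) · C(12,0) · C(4,1) = 9900; total = C(37,5) = 435897.
P = 9900/435897 = 100/4403 ≈ 0.0227.

100/4403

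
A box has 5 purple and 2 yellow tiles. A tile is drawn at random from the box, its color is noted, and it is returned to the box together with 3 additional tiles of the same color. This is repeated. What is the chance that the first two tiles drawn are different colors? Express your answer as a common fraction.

Either purple then yellow, or yellow then purple; after the first draw the total is 10.
P = (5/7)·(2/10) + (2/7)·(5/10) = 2/7 ≈ 0.2857.

2/7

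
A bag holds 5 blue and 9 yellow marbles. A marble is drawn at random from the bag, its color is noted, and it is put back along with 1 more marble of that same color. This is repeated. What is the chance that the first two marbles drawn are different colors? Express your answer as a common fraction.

Either blue then yellow, or yellow then blue; after the first draw the total is 15.
P = (5/14)·(9/15) + (9/14)·(5/15) = 3/7 ≈ 0.4286.

3/7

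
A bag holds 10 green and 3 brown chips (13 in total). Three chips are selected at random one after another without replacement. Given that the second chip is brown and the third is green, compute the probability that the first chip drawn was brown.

P(first=brown and the second chip is brown and the third is green) = (3/13)·(2/12)·(10/11) = 5/143.
P(E) = Σ over first color = 45/286 + 5/143 = 5/26.
By Bayes, P(first=brown | E) = 5/143 / 5/26 = 2/11 ≈ 0.1818.

2/11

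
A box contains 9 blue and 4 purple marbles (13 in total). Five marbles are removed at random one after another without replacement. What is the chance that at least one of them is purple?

Use the complement: P(at least one purple) = 1 − P(no purple).
P(none) = C(9,5)/C(13,5) = 126/1287.
So P = 1 − 126/1287 = 129/143 ≈ 0.9021.

129/143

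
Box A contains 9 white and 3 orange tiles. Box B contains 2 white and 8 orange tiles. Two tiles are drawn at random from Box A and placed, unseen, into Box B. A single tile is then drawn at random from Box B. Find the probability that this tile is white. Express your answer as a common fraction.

7/24

Condition on how many of the transferred tiles are white (from Box A: 9 white of 12; then Box B has 12 total).
  0 white: C(9,0)C(3,2)/C(12,2) = 1/22; then P = 2/12
  1 white: C(9,1)C(3,1)/C(12,2) = 9/22; then P = 3/12
  2 white: C(9,2)C(3,0)/C(12,2) = 6/11; then P = 4/12
P(white from Box B) = 7/24 ≈ 0.2917.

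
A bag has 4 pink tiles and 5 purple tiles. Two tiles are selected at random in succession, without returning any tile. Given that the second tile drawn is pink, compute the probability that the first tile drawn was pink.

3/8

P(first=pink and the second tile drawn is pink) = (4/9)·(3/8) = 1/6.
P(the second tile drawn is pink) = Σ over first color = 1/6 + 5/18 = 4/9.
By Bayes, P(first=pink | the second tile drawn is pink) = 1/6 / 4/9 = 3/8 ≈ 0.3750.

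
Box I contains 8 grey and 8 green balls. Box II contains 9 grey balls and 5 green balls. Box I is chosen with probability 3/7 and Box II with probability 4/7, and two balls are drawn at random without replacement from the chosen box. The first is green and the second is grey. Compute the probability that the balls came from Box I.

182/407

P(E | Box I) = 4/15; P(E | Box II) = 45/182.
P(E) = 3/7·4/15 + 4/7·45/182 = 814/3185.
By Bayes' rule, P(Box I | E) = 4/35 / 814/3185 = 182/407 ≈ 0.4472.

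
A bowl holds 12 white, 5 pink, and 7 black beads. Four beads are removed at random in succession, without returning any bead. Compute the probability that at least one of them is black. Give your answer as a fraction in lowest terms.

Use the complement: P(at least one black) = 1 − P(no black).
P(none) = C(17,4)/C(24,4) = 2380/10626.
So P = 1 − 2380/10626 = 589/759 ≈ 0.7760.

589/759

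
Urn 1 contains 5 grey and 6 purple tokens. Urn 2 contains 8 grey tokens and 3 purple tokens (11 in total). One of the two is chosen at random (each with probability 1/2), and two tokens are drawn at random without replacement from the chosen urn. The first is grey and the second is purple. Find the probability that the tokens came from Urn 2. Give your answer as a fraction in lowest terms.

4/9

P(E | Urn 1) = 3/11; P(E | Urn 2) = 12/55.
P(E) = 1/2·3/11 + 1/2·12/55 = 27/110.
By Bayes' rule, P(Urn 2 | E) = 6/55 / 27/110 = 4/9 ≈ 0.4444.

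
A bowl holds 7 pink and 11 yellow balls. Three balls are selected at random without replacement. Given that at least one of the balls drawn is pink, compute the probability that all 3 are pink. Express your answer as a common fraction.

5/93

P(all 3 pink) = C(7,3)/C(18,3) = 35/816; P(at least one pink) = 1 − C(11,3)/C(18,3) = 217/272.
Since 'all 3 pink' ⊆ 'at least one pink', P(all 3 | at least one) = 35/816 / 217/272 = 5/93 ≈ 0.0538.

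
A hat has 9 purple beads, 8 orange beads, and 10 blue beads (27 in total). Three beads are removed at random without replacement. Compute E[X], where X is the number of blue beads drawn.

10/9

By linearity of expectation, E[X] = Σ P(draw i is blue); by symmetry each draw (even without replacement) has P(blue) = 10/27.
E[X] = 3 · 10/27 = 10/9 ≈ 1.1111.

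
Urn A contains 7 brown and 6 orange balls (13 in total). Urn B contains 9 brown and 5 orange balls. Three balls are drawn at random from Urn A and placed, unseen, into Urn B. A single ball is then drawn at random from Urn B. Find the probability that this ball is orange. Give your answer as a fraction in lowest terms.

Condition on how many of the transferred balls are orange (from Urn A: 6 orange of 13; then Urn B has 17 total).
  0 orange: C(6,0)C(7,3)/C(13,3) = 35/286; then P = 5/17
  1 orange: C(6,1)C(7,2)/C(13,3) = 63/143; then P = 6/17
  2 orange: C(6,2)C(7,1)/C(13,3) = 105/286; then P = 7/17
  3 orange: C(6,3)C(7,0)/C(13,3) = 10/143; then P = 8/17
P(orange from Urn B) = 83/221 ≈ 0.3756.

83/221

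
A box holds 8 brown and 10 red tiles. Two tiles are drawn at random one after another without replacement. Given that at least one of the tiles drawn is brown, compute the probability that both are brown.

7/27

P(both brown) = C(8,2)/C(18,2) = 28/153; P(at least one brown) = 1 − C(10,2)/C(18,2) = 12/17.
Since 'both brown' ⊆ 'at least one brown', P(both | at least one) = 28/153 / 12/17 = 7/27 ≈ 0.2593.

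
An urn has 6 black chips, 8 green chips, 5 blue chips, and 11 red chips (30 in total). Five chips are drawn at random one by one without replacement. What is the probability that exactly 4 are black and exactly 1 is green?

20/23751

Unordered draws without replacement: count favorable combinations over C(30,5).
Favorable = C(6,4) · C(8,1) · C(5,0) · C(11,0) = 120; total = C(30,5) = 142506.
P = 120/142506 = 20/23751 ≈ 0.0008.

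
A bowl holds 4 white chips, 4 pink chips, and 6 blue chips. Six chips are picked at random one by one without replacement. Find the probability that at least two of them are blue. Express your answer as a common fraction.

29/33

Sum the hypergeometric tail for j = 2,…,6 blue chips.
Favorable = C(6,2)·C(8,4) + C(6,3)·C(8,3) + C(6,4)·C(8,2) + C(6,5)·C(8,1) + C(6,6)·C(8,0) = 2639; total = C(14,6) = 3003.
P = 2639/3003 = 29/33 ≈ 0.8788.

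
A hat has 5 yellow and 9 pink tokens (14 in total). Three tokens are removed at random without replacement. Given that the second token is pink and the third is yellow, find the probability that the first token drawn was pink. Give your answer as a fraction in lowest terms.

P(first=pink and the second token is pink and the third is yellow) = (9/14)·(8/13)·(5/12) = 15/91.
P(E) = Σ over first color = 15/182 + 15/91 = 45/182.
By Bayes, P(first=pink | E) = 15/91 / 45/182 = 2/3 ≈ 0.6667.

2/3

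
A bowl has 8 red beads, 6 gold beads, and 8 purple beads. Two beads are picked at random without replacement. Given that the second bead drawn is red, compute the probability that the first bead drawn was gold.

P(first=gold and the second bead drawn is red) = (6/22)·(8/21) = 8/77.
P(the second bead drawn is red) = Σ over first color = 4/33 + 8/77 + 32/231 = 4/11.
By Bayes, P(first=gold | the second bead drawn is red) = 8/77 / 4/11 = 2/7 ≈ 0.2857.

2/7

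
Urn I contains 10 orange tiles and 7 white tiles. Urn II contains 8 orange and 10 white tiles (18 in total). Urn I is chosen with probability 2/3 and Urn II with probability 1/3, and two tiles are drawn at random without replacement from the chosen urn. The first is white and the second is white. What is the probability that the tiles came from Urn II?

P(E | Urn I) = 21/136; P(E | Urn II) = 5/17.
P(E) = 2/3·21/136 + 1/3·5/17 = 41/204.
By Bayes' rule, P(Urn II | E) = 5/51 / 41/204 = 20/41 ≈ 0.4878.

20/41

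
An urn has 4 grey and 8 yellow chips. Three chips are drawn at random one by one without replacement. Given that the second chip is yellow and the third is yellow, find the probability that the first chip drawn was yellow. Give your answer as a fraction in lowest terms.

3/5

P(first=yellow and the second chip is yellow and the third is yellow) = (8/12)·(7/11)·(6/10) = 14/55.
P(E) = Σ over first color = 28/165 + 14/55 = 14/33.
By Bayes, P(first=yellow | E) = 14/55 / 14/33 = 3/5 ≈ 0.6000.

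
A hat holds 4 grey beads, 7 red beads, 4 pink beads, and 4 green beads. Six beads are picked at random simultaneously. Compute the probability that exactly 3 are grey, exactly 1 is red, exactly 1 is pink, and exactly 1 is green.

16/969

Unordered draws without replacement: count favorable combinations over C(19,6).
Favorable = C(4,3) · C(7,1) · C(4,1) · C(4,1) = 448; total = C(19,6) = 27132.
P = 448/27132 = 16/969 ≈ 0.0165.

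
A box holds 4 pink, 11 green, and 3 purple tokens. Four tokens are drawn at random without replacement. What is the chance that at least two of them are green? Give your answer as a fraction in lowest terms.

44/51

Sum the hypergeometric tail for j = 2,…,4 green tokens.
Favorable = C(11,2)·C(7,2) + C(11,3)·C(7,1) + C(11,4)·C(7,0) = 2640; total = C(18,4) = 3060.
P = 2640/3060 = 44/51 ≈ 0.8627.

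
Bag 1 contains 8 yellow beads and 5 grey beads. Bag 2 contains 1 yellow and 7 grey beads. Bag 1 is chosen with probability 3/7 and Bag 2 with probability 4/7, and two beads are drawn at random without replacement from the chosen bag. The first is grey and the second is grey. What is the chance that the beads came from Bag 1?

5/44

P(E | Bag 1) = 5/39; P(E | Bag 2) = 3/4.
P(E) = 3/7·5/39 + 4/7·3/4 = 44/91.
By Bayes' rule, P(Bag 1 | E) = 5/91 / 44/91 = 5/44 ≈ 0.1136.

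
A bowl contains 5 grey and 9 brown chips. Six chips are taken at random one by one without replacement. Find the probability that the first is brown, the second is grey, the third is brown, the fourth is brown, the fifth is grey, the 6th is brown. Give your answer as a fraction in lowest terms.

Multiply the conditional probability of each draw in order, without replacement, so each draw removes one from its color and from the total.
P = (9/14) · (5/13) · (8/12) · (7/11) · (4/10) · (6/9) = 4/143 ≈ 0.0280.

4/143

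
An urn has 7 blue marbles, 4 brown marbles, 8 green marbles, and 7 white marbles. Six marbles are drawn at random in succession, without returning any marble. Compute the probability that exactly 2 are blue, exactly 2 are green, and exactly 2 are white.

882/16445

Unordered draws without replacement: count favorable combinations over C(26,6).
Favorable = C(7,2) · C(4,0) · C(8,2) · C(7,2) = 12348; total = C(26,6) = 230230.
P = 12348/230230 = 882/16445 ≈ 0.0536.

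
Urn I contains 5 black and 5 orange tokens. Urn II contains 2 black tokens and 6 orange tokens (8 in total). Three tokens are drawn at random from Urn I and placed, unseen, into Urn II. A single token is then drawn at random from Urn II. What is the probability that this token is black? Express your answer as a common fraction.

Condition on how many of the transferred tokens are black (from Urn I: 5 black of 10; then Urn II has 11 total).
  0 black: C(5,0)C(5,3)/C(10,3) = 1/12; then P = 2/11
  1 black: C(5,1)C(5,2)/C(10,3) = 5/12; then P = 3/11
  2 black: C(5,2)C(5,1)/C(10,3) = 5/12; then P = 4/11
  3 black: C(5,3)C(5,0)/C(10,3) = 1/12; then P = 5/11
P(black from Urn II) = 7/22 ≈ 0.3182.

7/22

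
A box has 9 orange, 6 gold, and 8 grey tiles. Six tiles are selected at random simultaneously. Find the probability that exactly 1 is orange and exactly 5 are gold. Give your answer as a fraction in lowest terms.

18/33649

Unordered draws without replacement: count favorable combinations over C(23,6).
Favorable = C(9,1) · C(6,5) · C(8,0) = 54; total = C(23,6) = 100947.
P = 54/100947 = 18/33649 ≈ 0.0005.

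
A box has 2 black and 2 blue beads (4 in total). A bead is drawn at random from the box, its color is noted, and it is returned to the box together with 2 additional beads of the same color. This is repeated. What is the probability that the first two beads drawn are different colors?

Either blue then black, or black then blue; after the first draw the total is 6.
P = (2/4)·(2/6) + (2/4)·(2/6) = 1/3 ≈ 0.3333.

1/3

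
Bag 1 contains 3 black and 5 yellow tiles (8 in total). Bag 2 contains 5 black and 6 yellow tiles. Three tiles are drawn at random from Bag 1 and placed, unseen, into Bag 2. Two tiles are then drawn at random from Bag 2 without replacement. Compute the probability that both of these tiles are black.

893/5096

Condition on how many of the transferred tiles are black (from Bag 1: 3 black of 8; then Bag 2 has 14 total).
  0 black: C(3,0)C(5,3)/C(8,3) = 5/28; then P = C(5,2)/C(14,2) = 10/91
  1 black: C(3,1)C(5,2)/C(8,3) = 15/28; then P = C(6,2)/C(14,2) = 15/91
  2 black: C(3,2)C(5,1)/C(8,3) = 15/56; then P = C(7,2)/C(14,2) = 3/13
  3 black: C(3,3)C(5,0)/C(8,3) = 1/56; then P = C(8,2)/C(14,2) = 4/13
P(both black) = 893/5096 ≈ 0.1752.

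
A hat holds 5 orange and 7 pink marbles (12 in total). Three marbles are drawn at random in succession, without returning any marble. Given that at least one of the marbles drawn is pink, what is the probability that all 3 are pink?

1/6

P(all 3 pink) = C(7,3)/C(12,3) = 7/44; P(at least one pink) = 1 − C(5,3)/C(12,3) = 21/22.
Since 'all 3 pink' ⊆ 'at least one pink', P(all 3 | at least one) = 7/44 / 21/22 = 1/6 ≈ 0.1667.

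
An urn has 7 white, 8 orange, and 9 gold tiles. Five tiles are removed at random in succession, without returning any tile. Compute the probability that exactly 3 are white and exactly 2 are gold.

Unordered draws without replacement: count favorable combinations over C(24,5).
Favorable = C(7,3) · C(8,0) · C(9,2) = 1260; total = C(24,5) = 42504.
P = 1260/42504 = 15/506 ≈ 0.0296.

15/506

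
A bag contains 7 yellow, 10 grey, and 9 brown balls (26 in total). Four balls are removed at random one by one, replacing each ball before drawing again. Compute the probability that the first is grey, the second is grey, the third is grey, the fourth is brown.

1125/57122

Multiply the conditional probability of each draw in order, with replacement (the composition resets each draw).
P = (10/26) · (10/26) · (10/26) · (9/26) = 1125/57122 ≈ 0.0197.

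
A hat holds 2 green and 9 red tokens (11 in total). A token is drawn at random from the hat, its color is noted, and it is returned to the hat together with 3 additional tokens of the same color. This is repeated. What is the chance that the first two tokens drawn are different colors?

18/77

Either green then red, or red then green; after the first draw the total is 14.
P = (2/11)·(9/14) + (9/11)·(2/14) = 18/77 ≈ 0.2338.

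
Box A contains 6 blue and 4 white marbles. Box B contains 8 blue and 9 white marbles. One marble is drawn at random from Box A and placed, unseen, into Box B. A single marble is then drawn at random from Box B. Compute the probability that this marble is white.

47/90

Condition on how many of the transferred marbles are white (from Box A: 4 white of 10; then Box B has 18 total).
  0 white: C(4,0)C(6,1)/C(10,1) = 3/5; then P = 9/18
  1 white: C(4,1)C(6,0)/C(10,1) = 2/5; then P = 10/18
P(white from Box B) = 47/90 ≈ 0.5222.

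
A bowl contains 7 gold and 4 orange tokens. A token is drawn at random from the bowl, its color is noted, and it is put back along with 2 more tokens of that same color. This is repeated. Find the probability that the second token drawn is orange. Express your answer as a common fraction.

Condition on the first draw. If first is orange (prob 4/11), second-orange has prob (6)/(13); if not (prob 7/11), it has prob 4/(13).
P = (4/11)·(6/13) + (7/11)·(4/13) = 4/11 ≈ 0.3636.

4/11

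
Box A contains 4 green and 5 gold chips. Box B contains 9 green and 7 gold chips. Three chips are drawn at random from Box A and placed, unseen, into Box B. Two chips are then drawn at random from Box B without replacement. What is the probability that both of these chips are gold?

67/342

Condition on how many of the transferred chips are gold (from Box A: 5 gold of 9; then Box B has 19 total).
  0 gold: C(5,0)C(4,3)/C(9,3) = 1/21; then P = C(7,2)/C(19,2) = 7/57
  1 gold: C(5,1)C(4,2)/C(9,3) = 5/14; then P = C(8,2)/C(19,2) = 28/171
  2 gold: C(5,2)C(4,1)/C(9,3) = 10/21; then P = C(9,2)/C(19,2) = 4/19
  3 gold: C(5,3)C(4,0)/C(9,3) = 5/42; then P = C(10,2)/C(19,2) = 5/19
P(both gold) = 67/342 ≈ 0.1959.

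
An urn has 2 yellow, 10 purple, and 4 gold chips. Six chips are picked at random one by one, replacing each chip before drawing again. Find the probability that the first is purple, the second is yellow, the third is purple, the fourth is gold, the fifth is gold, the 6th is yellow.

Multiply the conditional probability of each draw in order, with replacement (the composition resets each draw).
P = (10/16) · (2/16) · (10/16) · (4/16) · (4/16) · (2/16) = 25/65536 ≈ 0.0004.

25/65536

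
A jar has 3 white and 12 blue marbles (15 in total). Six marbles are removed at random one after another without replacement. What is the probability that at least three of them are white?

Sum the hypergeometric tail for j = 3,…,3 white marbles.
Favorable = C(3,3)·C(12,3) = 220; total = C(15,6) = 5005.
P = 220/5005 = 4/91 ≈ 0.0440.

4/91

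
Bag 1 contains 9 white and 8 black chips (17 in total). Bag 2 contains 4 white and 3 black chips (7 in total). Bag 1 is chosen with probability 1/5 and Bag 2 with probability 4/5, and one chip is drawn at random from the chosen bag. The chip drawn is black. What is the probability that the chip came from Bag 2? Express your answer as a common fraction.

P(black | Bag 1) = 8/17; P(black | Bag 2) = 3/7.
P(black) = 1/5·8/17 + 4/5·3/7 = 52/119.
By Bayes' rule, P(Bag 2 | black) = 12/35 / 52/119 = 51/65 ≈ 0.7846.

51/65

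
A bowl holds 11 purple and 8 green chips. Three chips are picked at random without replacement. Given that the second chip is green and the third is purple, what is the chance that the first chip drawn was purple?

10/17

P(first=purple and the second chip is green and the third is purple) = (11/19)·(8/18)·(10/17) = 440/2907.
P(E) = Σ over first color = 440/2907 + 308/2907 = 44/171.
By Bayes, P(first=purple | E) = 440/2907 / 44/171 = 10/17 ≈ 0.5882.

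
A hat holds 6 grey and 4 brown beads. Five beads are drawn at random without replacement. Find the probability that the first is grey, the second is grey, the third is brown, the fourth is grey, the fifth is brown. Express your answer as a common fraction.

Multiply the conditional probability of each draw in order, without replacement, so each draw removes one from its color and from the total.
P = (6/10) · (5/9) · (4/8) · (4/7) · (3/6) = 1/21 ≈ 0.0476.

1/21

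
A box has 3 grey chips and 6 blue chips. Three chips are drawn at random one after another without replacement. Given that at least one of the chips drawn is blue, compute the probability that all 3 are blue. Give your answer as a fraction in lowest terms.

P(all 3 blue) = C(6,3)/C(9,3) = 5/21; P(at least one blue) = 1 − C(3,3)/C(9,3) = 83/84.
Since 'all 3 blue' ⊆ 'at least one blue', P(all 3 | at least one) = 5/21 / 83/84 = 20/83 ≈ 0.2410.

20/83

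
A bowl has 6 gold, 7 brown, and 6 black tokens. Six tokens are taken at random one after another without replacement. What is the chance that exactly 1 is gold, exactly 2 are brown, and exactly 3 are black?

Unordered draws without replacement: count favorable combinations over C(19,6).
Favorable = C(6,1) · C(7,2) · C(6,3) = 2520; total = C(19,6) = 27132.
P = 2520/27132 = 30/323 ≈ 0.0929.

30/323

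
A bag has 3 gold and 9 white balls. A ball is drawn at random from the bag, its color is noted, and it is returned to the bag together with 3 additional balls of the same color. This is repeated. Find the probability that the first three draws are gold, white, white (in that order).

1/10

Track the composition after each reinforcement of +3.
P = (3/12) · (9/15) · (12/18) = 1/10 ≈ 0.1000.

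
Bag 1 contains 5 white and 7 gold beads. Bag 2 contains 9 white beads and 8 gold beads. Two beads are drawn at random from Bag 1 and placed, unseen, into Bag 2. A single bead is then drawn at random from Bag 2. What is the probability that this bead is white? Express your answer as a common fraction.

59/114

Condition on how many of the transferred beads are white (from Bag 1: 5 white of 12; then Bag 2 has 19 total).
  0 white: C(5,0)C(7,2)/C(12,2) = 7/22; then P = 9/19
  1 white: C(5,1)C(7,1)/C(12,2) = 35/66; then P = 10/19
  2 white: C(5,2)C(7,0)/C(12,2) = 5/33; then P = 11/19
P(white from Bag 2) = 59/114 ≈ 0.5175.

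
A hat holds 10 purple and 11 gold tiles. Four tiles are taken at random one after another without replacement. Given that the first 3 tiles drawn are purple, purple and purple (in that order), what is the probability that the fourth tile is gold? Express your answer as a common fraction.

After removing 3 purple, the hat has 11 gold out of 18 remaining.
P(fourth is gold | given) = 11/18 ≈ 0.6111.

11/18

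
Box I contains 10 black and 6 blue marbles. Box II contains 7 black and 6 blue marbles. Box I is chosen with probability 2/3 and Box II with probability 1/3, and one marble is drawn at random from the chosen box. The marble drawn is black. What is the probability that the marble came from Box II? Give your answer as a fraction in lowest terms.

28/93

P(black | Box I) = 5/8; P(black | Box II) = 7/13.
P(black) = 2/3·5/8 + 1/3·7/13 = 31/52.
By Bayes' rule, P(Box II | black) = 7/39 / 31/52 = 28/93 ≈ 0.3011.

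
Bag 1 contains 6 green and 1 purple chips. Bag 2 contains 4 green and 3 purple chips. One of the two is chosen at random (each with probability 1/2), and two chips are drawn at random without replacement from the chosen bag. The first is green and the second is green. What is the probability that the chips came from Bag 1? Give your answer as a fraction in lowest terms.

5/7

P(E | Bag 1) = 5/7; P(E | Bag 2) = 2/7.
P(E) = 1/2·5/7 + 1/2·2/7 = 1/2.
By Bayes' rule, P(Bag 1 | E) = 5/14 / 1/2 = 5/7 ≈ 0.7143.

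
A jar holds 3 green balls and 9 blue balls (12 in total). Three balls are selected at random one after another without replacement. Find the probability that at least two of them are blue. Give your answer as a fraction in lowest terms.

Sum the hypergeometric tail for j = 2,…,3 blue balls.
Favorable = C(9,2)·C(3,1) + C(9,3)·C(3,0) = 192; total = C(12,3) = 220.
P = 192/220 = 48/55 ≈ 0.8727.

48/55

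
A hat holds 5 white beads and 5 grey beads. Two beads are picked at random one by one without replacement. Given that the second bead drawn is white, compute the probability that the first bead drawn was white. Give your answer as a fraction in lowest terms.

4/9

P(first=white and the second bead drawn is white) = (5/10)·(4/9) = 2/9.
P(the second bead drawn is white) = Σ over first color = 2/9 + 5/18 = 1/2.
By Bayes, P(first=white | the second bead drawn is white) = 2/9 / 1/2 = 4/9 ≈ 0.4444.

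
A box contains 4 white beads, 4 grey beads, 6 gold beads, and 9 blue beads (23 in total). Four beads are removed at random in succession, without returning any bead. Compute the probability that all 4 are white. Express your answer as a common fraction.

Unordered draws without replacement: count favorable combinations over C(23,4).
Favorable = C(4,4) · C(4,0) · C(6,0) · C(9,0) = 1; total = C(23,4) = 8855.
P = 1/8855 = 1/8855 ≈ 0.0001.

1/8855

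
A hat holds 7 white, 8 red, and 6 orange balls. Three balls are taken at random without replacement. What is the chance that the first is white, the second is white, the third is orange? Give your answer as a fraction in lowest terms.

Multiply the conditional probability of each draw in order, without replacement, so each draw removes one from its color and from the total.
P = (7/21) · (6/20) · (6/19) = 3/95 ≈ 0.0316.

3/95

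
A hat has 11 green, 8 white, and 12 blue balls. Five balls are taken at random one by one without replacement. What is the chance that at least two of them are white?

Sum the hypergeometric tail for j = 2,…,5 white balls.
Favorable = C(8,2)·C(23,3) + C(8,3)·C(23,2) + C(8,4)·C(23,1) + C(8,5)·C(23,0) = 65422; total = C(31,5) = 169911.
P = 65422/169911 = 9346/24273 ≈ 0.3850.

9346/24273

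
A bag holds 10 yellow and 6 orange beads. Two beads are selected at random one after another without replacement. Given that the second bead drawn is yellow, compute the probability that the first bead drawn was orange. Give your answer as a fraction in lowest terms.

P(first=orange and the second bead drawn is yellow) = (6/16)·(10/15) = 1/4.
P(the second bead drawn is yellow) = Σ over first color = 3/8 + 1/4 = 5/8.
By Bayes, P(first=orange | the second bead drawn is yellow) = 1/4 / 5/8 = 2/5 ≈ 0.4000.

2/5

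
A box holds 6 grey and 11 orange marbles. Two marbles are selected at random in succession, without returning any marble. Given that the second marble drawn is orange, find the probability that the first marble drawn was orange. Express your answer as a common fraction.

P(first=orange and the second marble drawn is orange) = (11/17)·(10/16) = 55/136.
P(the second marble drawn is orange) = Σ over first color = 33/136 + 55/136 = 11/17.
By Bayes, P(first=orange | the second marble drawn is orange) = 55/136 / 11/17 = 5/8 ≈ 0.6250.

5/8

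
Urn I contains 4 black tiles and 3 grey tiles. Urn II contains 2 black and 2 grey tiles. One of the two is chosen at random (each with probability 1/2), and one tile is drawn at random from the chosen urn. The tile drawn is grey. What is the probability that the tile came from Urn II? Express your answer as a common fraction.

P(grey | Urn I) = 3/7; P(grey | Urn II) = 1/2.
P(grey) = 1/2·3/7 + 1/2·1/2 = 13/28.
By Bayes' rule, P(Urn II | grey) = 1/4 / 13/28 = 7/13 ≈ 0.5385.

7/13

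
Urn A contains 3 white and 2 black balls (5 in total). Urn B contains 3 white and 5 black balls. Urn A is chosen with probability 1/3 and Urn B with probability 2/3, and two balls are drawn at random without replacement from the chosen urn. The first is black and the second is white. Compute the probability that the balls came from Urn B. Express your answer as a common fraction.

P(E | Urn A) = 3/10; P(E | Urn B) = 15/56.
P(E) = 1/3·3/10 + 2/3·15/56 = 39/140.
By Bayes' rule, P(Urn B | E) = 5/28 / 39/140 = 25/39 ≈ 0.6410.

25/39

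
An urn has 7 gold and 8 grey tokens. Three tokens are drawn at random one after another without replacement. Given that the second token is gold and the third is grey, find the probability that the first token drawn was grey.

7/13

P(first=grey and the second token is gold and the third is grey) = (8/15)·(7/14)·(7/13) = 28/195.
P(E) = Σ over first color = 8/65 + 28/195 = 4/15.
By Bayes, P(first=grey | E) = 28/195 / 4/15 = 7/13 ≈ 0.5385.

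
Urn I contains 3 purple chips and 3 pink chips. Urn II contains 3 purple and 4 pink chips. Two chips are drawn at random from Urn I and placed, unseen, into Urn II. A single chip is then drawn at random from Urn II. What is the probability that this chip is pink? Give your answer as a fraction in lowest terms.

5/9

Condition on how many of the transferred chips are pink (from Urn I: 3 pink of 6; then Urn II has 9 total).
  0 pink: C(3,0)C(3,2)/C(6,2) = 1/5; then P = 4/9
  1 pink: C(3,1)C(3,1)/C(6,2) = 3/5; then P = 5/9
  2 pink: C(3,2)C(3,0)/C(6,2) = 1/5; then P = 6/9
P(pink from Urn II) = 5/9 ≈ 0.5556.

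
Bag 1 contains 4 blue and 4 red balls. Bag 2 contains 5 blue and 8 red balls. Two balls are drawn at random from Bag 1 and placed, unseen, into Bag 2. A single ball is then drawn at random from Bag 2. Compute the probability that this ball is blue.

2/5

Condition on how many of the transferred balls are blue (from Bag 1: 4 blue of 8; then Bag 2 has 15 total).
  0 blue: C(4,0)C(4,2)/C(8,2) = 3/14; then P = 5/15
  1 blue: C(4,1)C(4,1)/C(8,2) = 4/7; then P = 6/15
  2 blue: C(4,2)C(4,0)/C(8,2) = 3/14; then P = 7/15
P(blue from Bag 2) = 2/5 ≈ 0.4000.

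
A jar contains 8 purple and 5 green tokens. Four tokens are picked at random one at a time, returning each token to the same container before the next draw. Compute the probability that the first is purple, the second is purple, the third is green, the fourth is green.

1600/28561

Multiply the conditional probability of each draw in order, with replacement (the composition resets each draw).
P = (8/13) · (8/13) · (5/13) · (5/13) = 1600/28561 ≈ 0.0560.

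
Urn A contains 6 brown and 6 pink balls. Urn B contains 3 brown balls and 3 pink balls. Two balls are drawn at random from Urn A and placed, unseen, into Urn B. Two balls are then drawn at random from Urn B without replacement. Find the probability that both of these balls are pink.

137/616

Condition on how many of the transferred balls are pink (from Urn A: 6 pink of 12; then Urn B has 8 total).
  0 pink: C(6,0)C(6,2)/C(12,2) = 5/22; then P = C(3,2)/C(8,2) = 3/28
  1 pink: C(6,1)C(6,1)/C(12,2) = 6/11; then P = C(4,2)/C(8,2) = 3/14
  2 pink: C(6,2)C(6,0)/C(12,2) = 5/22; then P = C(5,2)/C(8,2) = 5/14
P(both pink) = 137/616 ≈ 0.2224.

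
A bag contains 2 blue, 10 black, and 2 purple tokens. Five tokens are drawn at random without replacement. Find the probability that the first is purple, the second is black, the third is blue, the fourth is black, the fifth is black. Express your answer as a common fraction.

12/1001

Multiply the conditional probability of each draw in order, without replacement, so each draw removes one from its color and from the total.
P = (2/14) · (10/13) · (2/12) · (9/11) · (8/10) = 12/1001 ≈ 0.0120.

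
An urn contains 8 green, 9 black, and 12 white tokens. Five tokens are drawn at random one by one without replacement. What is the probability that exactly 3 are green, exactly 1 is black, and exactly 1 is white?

Unordered draws without replacement: count favorable combinations over C(29,5).
Favorable = C(8,3) · C(9,1) · C(12,1) = 6048; total = C(29,5) = 118755.
P = 6048/118755 = 96/1885 ≈ 0.0509.

96/1885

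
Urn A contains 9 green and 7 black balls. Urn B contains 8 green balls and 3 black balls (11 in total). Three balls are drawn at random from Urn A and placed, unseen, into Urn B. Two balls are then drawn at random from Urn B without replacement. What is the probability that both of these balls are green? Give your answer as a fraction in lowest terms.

212/455

Condition on how many of the transferred balls are green (from Urn A: 9 green of 16; then Urn B has 14 total).
  0 green: C(9,0)C(7,3)/C(16,3) = 1/16; then P = C(8,2)/C(14,2) = 4/13
  1 green: C(9,1)C(7,2)/C(16,3) = 27/80; then P = C(9,2)/C(14,2) = 36/91
  2 green: C(9,2)C(7,1)/C(16,3) = 9/20; then P = C(10,2)/C(14,2) = 45/91
  3 green: C(9,3)C(7,0)/C(16,3) = 3/20; then P = C(11,2)/C(14,2) = 55/91
P(both green) = 212/455 ≈ 0.4659.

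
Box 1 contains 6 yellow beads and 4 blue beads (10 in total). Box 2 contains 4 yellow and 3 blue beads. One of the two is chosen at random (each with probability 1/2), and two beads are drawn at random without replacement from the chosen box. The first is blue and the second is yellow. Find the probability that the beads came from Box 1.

14/29

P(E | Box 1) = 4/15; P(E | Box 2) = 2/7.
P(E) = 1/2·4/15 + 1/2·2/7 = 29/105.
By Bayes' rule, P(Box 1 | E) = 2/15 / 29/105 = 14/29 ≈ 0.4828.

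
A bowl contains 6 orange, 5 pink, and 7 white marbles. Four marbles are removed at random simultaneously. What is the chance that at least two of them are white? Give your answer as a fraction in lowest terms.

35/68

Sum the hypergeometric tail for j = 2,…,4 white marbles.
Favorable = C(7,2)·C(11,2) + C(7,3)·C(11,1) + C(7,4)·C(11,0) = 1575; total = C(18,4) = 3060.
P = 1575/3060 = 35/68 ≈ 0.5147.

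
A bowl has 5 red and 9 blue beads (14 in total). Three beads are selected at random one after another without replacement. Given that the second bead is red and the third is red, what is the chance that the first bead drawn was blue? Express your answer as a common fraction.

3/4

P(first=blue and the second bead is red and the third is red) = (9/14)·(5/13)·(4/12) = 15/182.
P(E) = Σ over first color = 5/182 + 15/182 = 10/91.
By Bayes, P(first=blue | E) = 15/182 / 10/91 = 3/4 ≈ 0.7500.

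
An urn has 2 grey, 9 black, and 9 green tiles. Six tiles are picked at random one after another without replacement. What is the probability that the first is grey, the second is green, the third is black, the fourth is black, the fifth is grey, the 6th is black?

Multiply the conditional probability of each draw in order, without replacement, so each draw removes one from its color and from the total.
P = (2/20) · (9/19) · (9/18) · (8/17) · (1/16) · (7/15) = 21/64600 ≈ 0.0003.

21/64600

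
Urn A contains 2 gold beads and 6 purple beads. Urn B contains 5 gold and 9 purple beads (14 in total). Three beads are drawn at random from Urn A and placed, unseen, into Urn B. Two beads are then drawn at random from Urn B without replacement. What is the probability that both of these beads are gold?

Condition on how many of the transferred beads are gold (from Urn A: 2 gold of 8; then Urn B has 17 total).
  0 gold: C(2,0)C(6,3)/C(8,3) = 5/14; then P = C(5,2)/C(17,2) = 5/68
  1 gold: C(2,1)C(6,2)/C(8,3) = 15/28; then P = C(6,2)/C(17,2) = 15/136
  2 gold: C(2,2)C(6,1)/C(8,3) = 3/28; then P = C(7,2)/C(17,2) = 21/136
P(both gold) = 97/952 ≈ 0.1019.

97/952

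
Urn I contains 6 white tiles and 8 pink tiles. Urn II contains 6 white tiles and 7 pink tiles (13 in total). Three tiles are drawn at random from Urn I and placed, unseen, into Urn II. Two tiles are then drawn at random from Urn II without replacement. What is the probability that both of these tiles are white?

Condition on how many of the transferred tiles are white (from Urn I: 6 white of 14; then Urn II has 16 total).
  0 white: C(6,0)C(8,3)/C(14,3) = 2/13; then P = C(6,2)/C(16,2) = 1/8
  1 white: C(6,1)C(8,2)/C(14,3) = 6/13; then P = C(7,2)/C(16,2) = 7/40
  2 white: C(6,2)C(8,1)/C(14,3) = 30/91; then P = C(8,2)/C(16,2) = 7/30
  3 white: C(6,3)C(8,0)/C(14,3) = 5/91; then P = C(9,2)/C(16,2) = 3/10
P(both white) = 88/455 ≈ 0.1934.

88/455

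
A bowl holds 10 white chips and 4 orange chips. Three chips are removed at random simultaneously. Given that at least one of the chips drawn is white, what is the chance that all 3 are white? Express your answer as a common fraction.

P(all 3 white) = C(10,3)/C(14,3) = 30/91; P(at least one white) = 1 − C(4,3)/C(14,3) = 90/91.
Since 'all 3 white' ⊆ 'at least one white', P(all 3 | at least one) = 30/91 / 90/91 = 1/3 ≈ 0.3333.

1/3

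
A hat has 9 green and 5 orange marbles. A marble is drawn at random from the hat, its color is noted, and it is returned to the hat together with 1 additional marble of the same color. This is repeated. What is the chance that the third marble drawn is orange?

Sum over the four possibilities for the first two draws (orange/not-orange each), tracking how the orange count and total change by +1 per draw.
P(third is orange) = 5/14 ≈ 0.3571. (In a Pólya urn every draw has the same marginal probability 5/14.)

5/14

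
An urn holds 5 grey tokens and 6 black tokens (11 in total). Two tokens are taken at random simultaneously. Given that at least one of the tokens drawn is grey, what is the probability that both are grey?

1/4

P(both grey) = C(5,2)/C(11,2) = 2/11; P(at least one grey) = 1 − C(6,2)/C(11,2) = 8/11.
Since 'both grey' ⊆ 'at least one grey', P(both | at least one) = 2/11 / 8/11 = 1/4 ≈ 0.2500.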